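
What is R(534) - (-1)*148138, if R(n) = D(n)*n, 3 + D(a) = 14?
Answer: 154012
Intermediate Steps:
D(a) = 11 (D(a) = -3 + 14 = 11)
R(n) = 11*n
R(534) - (-1)*148138 = 11*534 - (-1)*148138 = 5874 - 1*(-148138) = 5874 + 148138 = 154012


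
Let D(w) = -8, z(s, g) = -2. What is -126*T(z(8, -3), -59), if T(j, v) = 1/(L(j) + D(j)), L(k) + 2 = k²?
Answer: 21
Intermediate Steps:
L(k) = -2 + k²
T(j, v) = 1/(-10 + j²) (T(j, v) = 1/((-2 + j²) - 8) = 1/(-10 + j²))
-126*T(z(8, -3), -59) = -126/(-10 + (-2)²) = -126/(-10 + 4) = -126/(-6) = -126*(-⅙) = 21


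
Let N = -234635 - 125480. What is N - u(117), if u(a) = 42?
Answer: -360157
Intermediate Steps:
N = -360115
N - u(117) = -360115 - 1*42 = -360115 - 42 = -360157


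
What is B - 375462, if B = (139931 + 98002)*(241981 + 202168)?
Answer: 105677328555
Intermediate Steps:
B = 105677704017 (B = 237933*444149 = 105677704017)
B - 375462 = 105677704017 - 375462 = 105677328555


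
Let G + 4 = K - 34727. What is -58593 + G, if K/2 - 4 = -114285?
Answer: -321886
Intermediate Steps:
K = -228562 (K = 8 + 2*(-114285) = 8 - 228570 = -228562)
G = -263293 (G = -4 + (-228562 - 34727) = -4 - 263289 = -263293)
-58593 + G = -58593 - 263293 = -321886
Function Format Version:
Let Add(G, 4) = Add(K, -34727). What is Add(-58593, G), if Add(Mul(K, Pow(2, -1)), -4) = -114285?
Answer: -321886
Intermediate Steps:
K = -228562 (K = Add(8, Mul(2, -114285)) = Add(8, -228570) = -228562)
G = -263293 (G = Add(-4, Add(-228562, -34727)) = Add(-4, -263289) = -263293)
Add(-58593, G) = Add(-58593, -263293) = -321886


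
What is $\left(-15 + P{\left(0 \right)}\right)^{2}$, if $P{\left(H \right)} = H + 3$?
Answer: $144$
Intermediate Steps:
$P{\left(H \right)} = 3 + H$
$\left(-15 + P{\left(0 \right)}\right)^{2} = \left(-15 + \left(3 + 0\right)\right)^{2} = \left(-15 + 3\right)^{2} = \left(-12\right)^{2} = 144$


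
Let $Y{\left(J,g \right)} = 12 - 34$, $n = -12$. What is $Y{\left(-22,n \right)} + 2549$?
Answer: $2527$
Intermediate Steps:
$Y{\left(J,g \right)} = -22$
$Y{\left(-22,n \right)} + 2549 = -22 + 2549 = 2527$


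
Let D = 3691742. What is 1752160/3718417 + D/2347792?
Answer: 8920571721567/4365034842632 ≈ 2.0436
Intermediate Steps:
1752160/3718417 + D/2347792 = 1752160/3718417 + 3691742/2347792 = 1752160*(1/3718417) + 3691742*(1/2347792) = 1752160/3718417 + 1845871/1173896 = 8920571721567/4365034842632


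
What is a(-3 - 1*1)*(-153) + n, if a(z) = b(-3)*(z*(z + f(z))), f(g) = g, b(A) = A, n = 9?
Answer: 14697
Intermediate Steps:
a(z) = -6*z**2 (a(z) = -3*z*(z + z) = -3*z*2*z = -6*z**2)
a(-3 - 1*1)*(-153) + n = -6*(-3 - 1*1)**2*(-153) + 9 = -6*(-3 - 1)**2*(-153) + 9 = -6*(-4)**2*(-153) + 9 = -6*16*(-153) + 9 = -96*(-153) + 9 = 14688 + 9 = 14697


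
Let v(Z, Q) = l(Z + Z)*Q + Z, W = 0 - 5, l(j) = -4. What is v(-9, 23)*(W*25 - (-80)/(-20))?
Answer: 13029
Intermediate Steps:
W = -5
v(Z, Q) = Z - 4*Q (v(Z, Q) = -4*Q + Z = Z - 4*Q)
v(-9, 23)*(W*25 - (-80)/(-20)) = (-9 - 4*23)*(-5*25 - (-80)/(-20)) = (-9 - 92)*(-125 - (-80)*(-1)/20) = -101*(-125 - 4*1) = -101*(-125 - 4) = -101*(-129) = 13029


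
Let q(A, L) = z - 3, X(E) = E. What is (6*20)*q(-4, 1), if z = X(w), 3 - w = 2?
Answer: -240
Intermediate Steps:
w = 1 (w = 3 - 1*2 = 3 - 2 = 1)
z = 1
q(A, L) = -2 (q(A, L) = 1 - 3 = -2)
(6*20)*q(-4, 1) = (6*20)*(-2) = 120*(-2) = -240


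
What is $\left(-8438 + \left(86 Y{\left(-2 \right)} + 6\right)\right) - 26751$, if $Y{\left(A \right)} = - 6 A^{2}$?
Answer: $-37247$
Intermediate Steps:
$\left(-8438 + \left(86 Y{\left(-2 \right)} + 6\right)\right) - 26751 = \left(-8438 + \left(86 \left(- 6 \left(-2\right)^{2}\right) + 6\right)\right) - 26751 = \left(-8438 + \left(86 \left(\left(-6\right) 4\right) + 6\right)\right) - 26751 = \left(-8438 + \left(86 \left(-24\right) + 6\right)\right) - 26751 = \left(-8438 + \left(-2064 + 6\right)\right) - 26751 = \left(-8438 - 2058\right) - 26751 = -10496 - 26751 = -37247$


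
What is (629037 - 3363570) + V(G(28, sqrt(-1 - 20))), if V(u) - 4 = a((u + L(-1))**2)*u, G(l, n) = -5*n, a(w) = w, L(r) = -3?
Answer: -2731379 + 2580*I*sqrt(21) ≈ -2.7314e+6 + 11823.0*I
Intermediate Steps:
V(u) = 4 + u*(-3 + u)**2 (V(u) = 4 + (u - 3)**2*u = 4 + (-3 + u)**2*u = 4 + u*(-3 + u)**2)
(629037 - 3363570) + V(G(28, sqrt(-1 - 20))) = (629037 - 3363570) + (4 + (-5*sqrt(-1 - 20))*(-3 - 5*sqrt(-1 - 20))**2) = -2734533 + (4 + (-5*I*sqrt(21))*(-3 - 5*I*sqrt(21))**2) = -2734533 + (4 - 5*I*sqrt(21)*(-3 - 5*I*sqrt(21))**2) = -2734529 - 5*I*sqrt(21)*(-3 - 5*I*sqrt(21))**2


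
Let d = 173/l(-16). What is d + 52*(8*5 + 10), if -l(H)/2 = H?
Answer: 83373/32 ≈ 2605.4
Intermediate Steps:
l(H) = -2*H
d = 173/32 (d = 173/((-2*(-16))) = 173/32 ≈ 5.4063)
d + 52*(8*5 + 10) = 173/32 + 52*(8*5 + 10) = 173/32 + 52*(40 + 10) = 173/32 + 52*50 = 173/32 + 2600 = 83373/32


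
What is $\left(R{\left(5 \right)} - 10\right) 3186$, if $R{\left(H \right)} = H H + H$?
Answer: $63720$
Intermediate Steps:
$R{\left(H \right)} = H + H^{2}$ ($R{\left(H \right)} = H^{2} + H = H + H^{2}$)
$\left(R{\left(5 \right)} - 10\right) 3186 = \left(5 \left(1 + 5\right) - 10\right) 3186 = \left(5 \cdot 6 - 10\right) 3186 = \left(30 - 10\right) 3186 = 20 \cdot 3186 = 63720$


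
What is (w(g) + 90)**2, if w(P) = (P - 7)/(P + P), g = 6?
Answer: 1164241/144 ≈ 8085.0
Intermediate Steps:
w(P) = (-7 + P)/(2*P) (w(P) = (-7 + P)/((2*P)) = (-7 + P)*(1/(2*P)) = (-7 + P)/(2*P))
(w(g) + 90)**2 = ((1/2)*(-7 + 6)/6 + 90)**2 = ((1/2)*(1/6)*(-1) + 90)**2 = (-1/12 + 90)**2 = (1079/12)**2 = 1164241/144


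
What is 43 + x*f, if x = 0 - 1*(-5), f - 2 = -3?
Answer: 38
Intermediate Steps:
f = -1 (f = 2 - 3 = -1)
x = 5 (x = 0 + 5 = 5)
43 + x*f = 43 + 5*(-1) = 43 - 5 = 38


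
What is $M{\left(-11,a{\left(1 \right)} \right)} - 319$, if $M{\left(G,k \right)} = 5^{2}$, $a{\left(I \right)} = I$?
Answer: $-294$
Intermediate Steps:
$M{\left(G,k \right)} = 25$
$M{\left(-11,a{\left(1 \right)} \right)} - 319 = 25 - 319 = -294$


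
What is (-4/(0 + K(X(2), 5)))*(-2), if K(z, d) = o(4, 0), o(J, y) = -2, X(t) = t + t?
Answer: -4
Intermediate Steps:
X(t) = 2*t
K(z, d) = -2
(-4/(0 + K(X(2), 5)))*(-2) = (-4/(0 - 2))*(-2) = (-4/(-2))*(-2) = -½*(-4)*(-2) = 2*(-2) = -4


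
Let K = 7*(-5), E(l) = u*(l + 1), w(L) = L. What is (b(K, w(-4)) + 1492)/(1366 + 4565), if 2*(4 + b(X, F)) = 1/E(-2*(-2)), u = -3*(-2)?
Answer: 89281/355860 ≈ 0.25089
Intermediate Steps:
u = 6
E(l) = 6 + 6*l (E(l) = 6*(l + 1) = 6*(1 + l) = 6 + 6*l)
K = -35
b(X, F) = -239/60 (b(X, F) = -4 + 1/(2*(6 + 6*(-2*(-2)))) = -4 + 1/(2*(6 + 6*4)) = -4 + 1/(2*(6 + 24)) = -4 + (½)/30 = -4 + (½)*(1/30) = -4 + 1/60 = -239/60)
(b(K, w(-4)) + 1492)/(1366 + 4565) = (-239/60 + 1492)/(1366 + 4565) = (89281/60)/5931 = (89281/60)*(1/5931) = 89281/355860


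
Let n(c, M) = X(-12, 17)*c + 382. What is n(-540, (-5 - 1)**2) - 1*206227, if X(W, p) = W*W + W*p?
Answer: -173445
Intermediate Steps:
X(W, p) = W**2 + W*p
n(c, M) = 382 - 60*c (n(c, M) = (-12*(-12 + 17))*c + 382 = (-12*5)*c + 382 = -60*c + 382 = 382 - 60*c)
n(-540, (-5 - 1)**2) - 1*206227 = (382 - 60*(-540)) - 1*206227 = (382 + 32400) - 206227 = 32782 - 206227 = -173445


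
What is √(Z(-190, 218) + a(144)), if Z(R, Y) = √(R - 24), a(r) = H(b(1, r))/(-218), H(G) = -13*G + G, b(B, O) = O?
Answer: √(94176 + 11881*I*√214)/109 ≈ 3.5046 + 2.0871*I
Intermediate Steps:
H(G) = -12*G
a(r) = 6*r/109 (a(r) = -12*r/(-218) = -12*r*(-1/218) = 6*r/109)
Z(R, Y) = √(-24 + R)
√(Z(-190, 218) + a(144)) = √(√(-24 - 190) + (6/109)*144) = √(√(-214) + 864/109) = √(I*√214 + 864/109) = √(864/109 + I*√214)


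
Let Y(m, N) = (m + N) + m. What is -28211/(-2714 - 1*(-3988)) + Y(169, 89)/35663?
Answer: -1005544895/45434662 ≈ -22.132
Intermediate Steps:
Y(m, N) = N + 2*m (Y(m, N) = (N + m) + m = N + 2*m)
-28211/(-2714 - 1*(-3988)) + Y(169, 89)/35663 = -28211/(-2714 - 1*(-3988)) + (89 + 2*169)/35663 = -28211/(-2714 + 3988) + (89 + 338)*(1/35663) = -28211/1274 + 427*(1/35663) = -28211*1/1274 + 427/35663 = -28211/1274 + 427/35663 = -1005544895/45434662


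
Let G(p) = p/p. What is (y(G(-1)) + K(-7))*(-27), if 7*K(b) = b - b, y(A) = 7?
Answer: -189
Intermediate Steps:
G(p) = 1
K(b) = 0 (K(b) = (b - b)/7 = (⅐)*0 = 0)
(y(G(-1)) + K(-7))*(-27) = (7 + 0)*(-27) = 7*(-27) = -189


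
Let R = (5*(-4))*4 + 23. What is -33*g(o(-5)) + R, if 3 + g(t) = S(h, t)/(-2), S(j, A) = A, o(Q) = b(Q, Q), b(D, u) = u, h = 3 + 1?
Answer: -81/2 ≈ -40.500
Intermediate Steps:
h = 4
o(Q) = Q
R = -57 (R = -20*4 + 23 = -80 + 23 = -57)
g(t) = -3 - t/2 (g(t) = -3 + t/(-2) = -3 + t*(-½) = -3 - t/2)
-33*g(o(-5)) + R = -33*(-3 - ½*(-5)) - 57 = -33*(-3 + 5/2) - 57 = -33*(-½) - 57 = 33/2 - 57 = -81/2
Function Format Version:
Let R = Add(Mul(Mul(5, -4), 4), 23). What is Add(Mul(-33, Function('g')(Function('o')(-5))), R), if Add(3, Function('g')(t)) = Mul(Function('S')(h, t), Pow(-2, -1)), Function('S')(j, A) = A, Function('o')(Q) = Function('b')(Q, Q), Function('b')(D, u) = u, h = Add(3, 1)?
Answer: Rational(-81, 2) ≈ -40.500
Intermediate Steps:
h = 4
Function('o')(Q) = Q
R = -57 (R = Add(Mul(-20, 4), 23) = Add(-80, 23) = -57)
Function('g')(t) = Add(-3, Mul(Rational(-1, 2), t)) (Function('g')(t) = Add(-3, Mul(t, Pow(-2, -1))) = Add(-3, Mul(t, Rational(-1, 2))) = Add(-3, Mul(Rational(-1, 2), t)))
Add(Mul(-33, Function('g')(Function('o')(-5))), R) = Add(Mul(-33, Add(-3, Mul(Rational(-1, 2), -5))), -57) = Add(Mul(-33, Add(-3, Rational(5, 2))), -57) = Add(Mul(-33, Rational(-1, 2)), -57) = Add(Rational(33, 2), -57) = Rational(-81, 2)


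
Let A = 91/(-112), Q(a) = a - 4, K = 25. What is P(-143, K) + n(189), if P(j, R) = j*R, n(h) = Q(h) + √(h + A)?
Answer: -3390 + √3011/4 ≈ -3376.3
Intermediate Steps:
Q(a) = -4 + a
A = -13/16 (A = 91*(-1/112) = -13/16 ≈ -0.81250)
n(h) = -4 + h + √(-13/16 + h) (n(h) = (-4 + h) + √(h - 13/16) = (-4 + h) + √(-13/16 + h) = -4 + h + √(-13/16 + h))
P(j, R) = R*j
P(-143, K) + n(189) = 25*(-143) + (-4 + 189 + √(-13 + 16*189)/4) = -3575 + (-4 + 189 + √(-13 + 3024)/4) = -3575 + (-4 + 189 + √3011/4) = -3575 + (185 + √3011/4) = -3390 + √3011/4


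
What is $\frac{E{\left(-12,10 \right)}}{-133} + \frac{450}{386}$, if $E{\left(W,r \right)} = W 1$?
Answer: $\frac{32241}{25669} \approx 1.256$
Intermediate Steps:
$E{\left(W,r \right)} = W$
$\frac{E{\left(-12,10 \right)}}{-133} + \frac{450}{386} = - \frac{12}{-133} + \frac{450}{386} = \left(-12\right) \left(- \frac{1}{133}\right) + 450 \cdot \frac{1}{386} = \frac{12}{133} + \frac{225}{193} = \frac{32241}{25669}$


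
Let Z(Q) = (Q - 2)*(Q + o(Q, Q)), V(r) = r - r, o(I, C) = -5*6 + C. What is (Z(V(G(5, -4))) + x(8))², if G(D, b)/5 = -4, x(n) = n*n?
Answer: 15376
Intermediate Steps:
x(n) = n²
G(D, b) = -20 (G(D, b) = 5*(-4) = -20)
o(I, C) = -30 + C
V(r) = 0
Z(Q) = (-30 + 2*Q)*(-2 + Q) (Z(Q) = (Q - 2)*(Q + (-30 + Q)) = (-2 + Q)*(-30 + 2*Q) = (-30 + 2*Q)*(-2 + Q))
(Z(V(G(5, -4))) + x(8))² = ((60 - 34*0 + 2*0²) + 8²)² = ((60 + 0 + 2*0) + 64)² = ((60 + 0 + 0) + 64)² = (60 + 64)² = 124² = 15376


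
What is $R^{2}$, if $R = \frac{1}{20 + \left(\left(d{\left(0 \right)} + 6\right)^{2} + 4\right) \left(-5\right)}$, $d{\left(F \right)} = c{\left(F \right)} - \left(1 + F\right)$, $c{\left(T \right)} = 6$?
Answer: $\frac{1}{366025} \approx 2.7321 \cdot 10^{-6}$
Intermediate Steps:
$d{\left(F \right)} = 5 - F$ ($d{\left(F \right)} = 6 - \left(1 + F\right) = 5 - F$)
$R = - \frac{1}{605}$ ($R = \frac{1}{20 + \left(\left(\left(5 - 0\right) + 6\right)^{2} + 4\right) \left(-5\right)} = \frac{1}{20 + \left(\left(\left(5 + 0\right) + 6\right)^{2} + 4\right) \left(-5\right)} = \frac{1}{20 + \left(\left(5 + 6\right)^{2} + 4\right) \left(-5\right)} = \frac{1}{20 + \left(11^{2} + 4\right) \left(-5\right)} = \frac{1}{20 + \left(121 + 4\right) \left(-5\right)} = \frac{1}{20 + 125 \left(-5\right)} = \frac{1}{20 - 625} = \frac{1}{-605} = - \frac{1}{605} \approx -0.0016529$)
$R^{2} = \left(- \frac{1}{605}\right)^{2} = \frac{1}{366025}$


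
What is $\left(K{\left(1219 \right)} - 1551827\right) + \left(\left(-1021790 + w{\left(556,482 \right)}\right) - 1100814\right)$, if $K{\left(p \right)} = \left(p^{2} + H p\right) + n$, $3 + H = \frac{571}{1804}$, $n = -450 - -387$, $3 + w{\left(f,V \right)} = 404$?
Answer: $- \frac{3953291307}{1804} \approx -2.1914 \cdot 10^{6}$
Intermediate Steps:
$w{\left(f,V \right)} = 401$ ($w{\left(f,V \right)} = -3 + 404 = 401$)
$n = -63$ ($n = -450 + 387 = -63$)
$H = - \frac{4841}{1804}$ ($H = -3 + \frac{571}{1804} = - \frac{4841}{1804} \approx -2.6835$)
$K{\left(p \right)} = -63 + p^{2} - \frac{4841 p}{1804}$ ($K{\left(p \right)} = \left(p^{2} - \frac{4841 p}{1804}\right) - 63 = -63 + p^{2} - \frac{4841 p}{1804}$)
$\left(K{\left(1219 \right)} - 1551827\right) + \left(\left(-1021790 + w{\left(556,482 \right)}\right) - 1100814\right) = \left(\left(-63 + 1219^{2} - \frac{5901179}{1804}\right) - 1551827\right) + \left(\left(-1021790 + 401\right) - 1100814\right) = \left(\left(-63 + 1485961 - \frac{5901179}{1804}\right) - 1551827\right) - 2122203 = \left(\frac{2674658813}{1804} - 1551827\right) - 2122203 = - \frac{124837095}{1804} - 2122203 = - \frac{3953291307}{1804}$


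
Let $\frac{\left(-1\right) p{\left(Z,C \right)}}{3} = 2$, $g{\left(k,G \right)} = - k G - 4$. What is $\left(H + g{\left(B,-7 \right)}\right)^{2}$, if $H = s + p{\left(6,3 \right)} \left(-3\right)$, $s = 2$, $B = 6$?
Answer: $3364$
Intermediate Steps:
$g{\left(k,G \right)} = -4 - G k$ ($g{\left(k,G \right)} = - G k - 4 = -4 - G k$)
$p{\left(Z,C \right)} = -6$ ($p{\left(Z,C \right)} = \left(-3\right) 2 = -6$)
$H = 20$ ($H = 2 - -18 = 2 + 18 = 20$)
$\left(H + g{\left(B,-7 \right)}\right)^{2} = \left(20 - \left(4 - 42\right)\right)^{2} = \left(20 + \left(-4 + 42\right)\right)^{2} = \left(20 + 38\right)^{2} = 58^{2} = 3364$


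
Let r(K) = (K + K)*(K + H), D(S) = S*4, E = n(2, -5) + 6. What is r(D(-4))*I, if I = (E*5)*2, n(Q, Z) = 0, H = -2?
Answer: 34560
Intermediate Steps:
E = 6 (E = 0 + 6 = 6)
D(S) = 4*S
r(K) = 2*K*(-2 + K) (r(K) = (K + K)*(K - 2) = (2*K)*(-2 + K) = 2*K*(-2 + K))
I = 60 (I = (6*5)*2 = 30*2 = 60)
r(D(-4))*I = (2*(4*(-4))*(-2 + 4*(-4)))*60 = (2*(-16)*(-2 - 16))*60 = (2*(-16)*(-18))*60 = 576*60 = 34560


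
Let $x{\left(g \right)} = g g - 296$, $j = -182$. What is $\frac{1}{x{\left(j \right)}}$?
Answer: $\frac{1}{32828} \approx 3.0462 \cdot 10^{-5}$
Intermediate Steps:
$x{\left(g \right)} = -296 + g^{2}$ ($x{\left(g \right)} = g^{2} - 296 = -296 + g^{2}$)
$\frac{1}{x{\left(j \right)}} = \frac{1}{-296 + \left(-182\right)^{2}} = \frac{1}{-296 + 33124} = \frac{1}{32828}$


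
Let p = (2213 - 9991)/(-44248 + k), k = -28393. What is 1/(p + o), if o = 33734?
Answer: 72641/2450479272 ≈ 2.9644e-5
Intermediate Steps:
p = 7778/72641 (p = (2213 - 9991)/(-44248 - 28393) = -7778/(-72641) = -7778*(-1/72641) = 7778/72641 ≈ 0.10707)
1/(p + o) = 1/(7778/72641 + 33734) = 1/(2450479272/72641) = 72641/2450479272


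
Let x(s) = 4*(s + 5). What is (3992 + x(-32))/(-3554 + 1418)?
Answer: -971/534 ≈ -1.8184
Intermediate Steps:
x(s) = 20 + 4*s (x(s) = 4*(5 + s) = 20 + 4*s)
(3992 + x(-32))/(-3554 + 1418) = (3992 + (20 + 4*(-32)))/(-3554 + 1418) = (3992 + (20 - 128))/(-2136) = (3992 - 108)*(-1/2136) = 3884*(-1/2136) = -971/534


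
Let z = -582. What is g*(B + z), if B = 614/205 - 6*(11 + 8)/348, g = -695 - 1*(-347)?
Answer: 41329578/205 ≈ 2.0161e+5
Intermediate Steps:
g = -348 (g = -695 + 347 = -348)
B = 31717/11890 (B = 614*(1/205) - 6*19*(1/348) = 614/205 - 114*1/348 = 614/205 - 19/58 = 31717/11890 ≈ 2.6675)
g*(B + z) = -348*(31717/11890 - 582) = -348*(-6888263/11890) = 41329578/205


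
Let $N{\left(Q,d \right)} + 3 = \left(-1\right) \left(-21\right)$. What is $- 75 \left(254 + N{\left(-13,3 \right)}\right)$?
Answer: $-20400$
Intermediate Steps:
$N{\left(Q,d \right)} = 18$ ($N{\left(Q,d \right)} = -3 - -21 = -3 + 21 = 18$)
$- 75 \left(254 + N{\left(-13,3 \right)}\right) = - 75 \left(254 + 18\right) = \left(-75\right) 272 = -20400$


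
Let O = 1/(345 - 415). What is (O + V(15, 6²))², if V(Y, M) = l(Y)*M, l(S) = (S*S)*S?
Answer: 72335007990001/4900 ≈ 1.4762e+10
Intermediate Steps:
l(S) = S³ (l(S) = S²*S = S³)
V(Y, M) = M*Y³ (V(Y, M) = Y³*M = M*Y³)
O = -1/70 (O = 1/(-70) = -1/70 ≈ -0.014286)
(O + V(15, 6²))² = (-1/70 + 6²*15³)² = (-1/70 + 36*3375)² = (-1/70 + 121500)² = (8504999/70)² = 72335007990001/4900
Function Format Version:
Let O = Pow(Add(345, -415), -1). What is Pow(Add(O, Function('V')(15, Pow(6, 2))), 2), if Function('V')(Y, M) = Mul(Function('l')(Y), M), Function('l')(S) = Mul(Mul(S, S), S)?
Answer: Rational(72335007990001, 4900) ≈ 1.4762e+10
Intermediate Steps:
Function('l')(S) = Pow(S, 3) (Function('l')(S) = Mul(Pow(S, 2), S) = Pow(S, 3))
Function('V')(Y, M) = Mul(M, Pow(Y, 3)) (Function('V')(Y, M) = Mul(Pow(Y, 3), M) = Mul(M, Pow(Y, 3)))
O = Rational(-1, 70) (O = Pow(-70, -1) = Rational(-1, 70) ≈ -0.014286)
Pow(Add(O, Function('V')(15, Pow(6, 2))), 2) = Pow(Add(Rational(-1, 70), Mul(Pow(6, 2), Pow(15, 3))), 2) = Pow(Add(Rational(-1, 70), Mul(36, 3375)), 2) = Pow(Add(Rational(-1, 70), 121500), 2) = Pow(Rational(8504999, 70), 2) = Rational(72335007990001, 4900)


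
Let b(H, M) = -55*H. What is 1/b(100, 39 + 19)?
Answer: -1/5500 ≈ -0.00018182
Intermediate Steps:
1/b(100, 39 + 19) = 1/(-55*100) = 1/(-5500) = -1/5500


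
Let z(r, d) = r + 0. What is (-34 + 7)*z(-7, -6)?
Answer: 189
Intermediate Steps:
z(r, d) = r
(-34 + 7)*z(-7, -6) = (-34 + 7)*(-7) = -27*(-7) = 189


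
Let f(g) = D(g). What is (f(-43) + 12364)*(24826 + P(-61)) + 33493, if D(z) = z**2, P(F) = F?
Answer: 352018438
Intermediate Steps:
f(g) = g**2
(f(-43) + 12364)*(24826 + P(-61)) + 33493 = ((-43)**2 + 12364)*(24826 - 61) + 33493 = (1849 + 12364)*24765 + 33493 = 14213*24765 + 33493 = 351984945 + 33493 = 352018438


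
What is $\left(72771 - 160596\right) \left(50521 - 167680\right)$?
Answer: $10289489175$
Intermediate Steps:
$\left(72771 - 160596\right) \left(50521 - 167680\right) = \left(-87825\right) \left(-117159\right) = 10289489175$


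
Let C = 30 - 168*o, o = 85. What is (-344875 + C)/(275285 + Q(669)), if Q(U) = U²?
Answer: -359125/722846 ≈ -0.49682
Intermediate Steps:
C = -14250 (C = 30 - 168*85 = 30 - 14280 = -14250)
(-344875 + C)/(275285 + Q(669)) = (-344875 - 14250)/(275285 + 669²) = -359125/(275285 + 447561) = -359125/722846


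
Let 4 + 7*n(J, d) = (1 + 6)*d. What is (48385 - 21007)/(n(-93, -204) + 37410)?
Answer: 95823/130219 ≈ 0.73586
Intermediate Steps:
n(J, d) = -4/7 + d (n(J, d) = -4/7 + ((1 + 6)*d)/7 = -4/7 + (7*d)/7 = -4/7 + d)
(48385 - 21007)/(n(-93, -204) + 37410) = (48385 - 21007)/((-4/7 - 204) + 37410) = 27378/(-1432/7 + 37410) = 27378/(260438/7) = 27378*(7/260438) = 95823/130219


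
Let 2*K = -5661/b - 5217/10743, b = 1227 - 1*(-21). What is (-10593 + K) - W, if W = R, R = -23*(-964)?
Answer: -97627259651/2979392 ≈ -32768.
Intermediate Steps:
R = 22172
W = 22172
b = 1248 (b = 1227 + 21 = 1248)
K = -7480771/2979392 (K = (-5661/1248 - 5217/10743)/2 = (-5661*1/1248 - 5217*1/10743)/2 = (-1887/416 - 1739/3581)/2 = (½)*(-7480771/1489696) = -7480771/2979392 ≈ -2.5108)
(-10593 + K) - W = (-10593 - 7480771/2979392) - 1*22172 = -31568180227/2979392 - 22172 = -97627259651/2979392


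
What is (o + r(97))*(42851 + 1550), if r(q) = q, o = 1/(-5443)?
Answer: 23442395970/5443 ≈ 4.3069e+6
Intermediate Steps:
o = -1/5443 ≈ -0.00018372
(o + r(97))*(42851 + 1550) = (-1/5443 + 97)*(42851 + 1550) = (527970/5443)*44401 = 23442395970/5443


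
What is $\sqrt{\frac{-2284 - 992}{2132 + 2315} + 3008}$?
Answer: $\frac{10 \sqrt{594710651}}{4447} \approx 54.839$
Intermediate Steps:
$\sqrt{\frac{-2284 - 992}{2132 + 2315} + 3008} = \sqrt{- \frac{3276}{4447} + 3008} = \sqrt{\frac{13373300}{4447}} = \frac{10 \sqrt{594710651}}{4447}$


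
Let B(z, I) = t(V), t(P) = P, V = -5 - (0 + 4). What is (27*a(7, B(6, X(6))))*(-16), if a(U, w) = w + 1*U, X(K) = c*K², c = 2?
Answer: 864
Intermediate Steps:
X(K) = 2*K²
V = -9 (V = -5 - 1*4 = -5 - 4 = -9)
B(z, I) = -9
a(U, w) = U + w (a(U, w) = w + U = U + w)
(27*a(7, B(6, X(6))))*(-16) = (27*(7 - 9))*(-16) = (27*(-2))*(-16) = -54*(-16) = 864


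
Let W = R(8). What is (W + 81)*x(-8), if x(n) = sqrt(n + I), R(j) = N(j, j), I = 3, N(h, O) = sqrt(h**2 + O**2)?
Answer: I*sqrt(5)*(81 + 8*sqrt(2)) ≈ 206.42*I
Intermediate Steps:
N(h, O) = sqrt(O**2 + h**2)
R(j) = sqrt(2)*sqrt(j**2) (R(j) = sqrt(j**2 + j**2) = sqrt(2*j**2) = sqrt(2)*sqrt(j**2))
W = 8*sqrt(2) (W = sqrt(2)*sqrt(8**2) = sqrt(2)*sqrt(64) = sqrt(2)*8 = 8*sqrt(2) ≈ 11.314)
x(n) = sqrt(3 + n) (x(n) = sqrt(n + 3) = sqrt(3 + n))
(W + 81)*x(-8) = (8*sqrt(2) + 81)*sqrt(3 - 8) = (81 + 8*sqrt(2))*sqrt(-5) = (81 + 8*sqrt(2))*(I*sqrt(5)) = I*sqrt(5)*(81 + 8*sqrt(2))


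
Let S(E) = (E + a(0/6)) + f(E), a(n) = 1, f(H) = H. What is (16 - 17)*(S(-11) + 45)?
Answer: -24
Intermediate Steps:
S(E) = 1 + 2*E (S(E) = (E + 1) + E = (1 + E) + E = 1 + 2*E)
(16 - 17)*(S(-11) + 45) = (16 - 17)*((1 + 2*(-11)) + 45) = -((1 - 22) + 45) = -(-21 + 45) = -1*24 = -24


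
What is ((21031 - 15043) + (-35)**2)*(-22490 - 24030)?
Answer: -335548760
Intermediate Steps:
((21031 - 15043) + (-35)**2)*(-22490 - 24030) = (5988 + 1225)*(-46520) = 7213*(-46520) = -335548760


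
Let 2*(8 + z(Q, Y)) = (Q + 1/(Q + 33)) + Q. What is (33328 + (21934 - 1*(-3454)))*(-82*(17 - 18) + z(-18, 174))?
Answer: 16450266/5 ≈ 3.2901e+6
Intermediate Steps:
z(Q, Y) = -8 + Q + 1/(2*(33 + Q)) (z(Q, Y) = -8 + ((Q + 1/(Q + 33)) + Q)/2 = -8 + ((Q + 1/(33 + Q)) + Q)/2 = -8 + (1/(33 + Q) + 2*Q)/2 = -8 + (Q + 1/(2*(33 + Q))) = -8 + Q + 1/(2*(33 + Q)))
(33328 + (21934 - 1*(-3454)))*(-82*(17 - 18) + z(-18, 174)) = (33328 + (21934 - 1*(-3454)))*(-82*(17 - 18) + (-527/2 + (-18)² + 25*(-18))/(33 - 18)) = (33328 + (21934 + 3454))*(-82*(-1) + (-527/2 + 324 - 450)/15) = (33328 + 25388)*(82 + (1/15)*(-779/2)) = 58716*(82 - 779/30) = 58716*(1681/30) = 16450266/5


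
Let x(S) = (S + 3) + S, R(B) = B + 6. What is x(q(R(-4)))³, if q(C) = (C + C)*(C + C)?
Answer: 42875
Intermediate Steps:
R(B) = 6 + B
q(C) = 4*C² (q(C) = (2*C)*(2*C) = 4*C²)
x(S) = 3 + 2*S (x(S) = (3 + S) + S = 3 + 2*S)
x(q(R(-4)))³ = (3 + 2*(4*(6 - 4)²))³ = (3 + 2*(4*2²))³ = (3 + 2*(4*4))³ = (3 + 2*16)³ = (3 + 32)³ = 35³ = 42875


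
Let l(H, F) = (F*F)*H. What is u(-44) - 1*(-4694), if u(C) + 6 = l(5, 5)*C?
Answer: -812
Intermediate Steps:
l(H, F) = H*F² (l(H, F) = F²*H = H*F²)
u(C) = -6 + 125*C (u(C) = -6 + (5*5²)*C = -6 + (5*25)*C = -6 + 125*C)
u(-44) - 1*(-4694) = (-6 + 125*(-44)) - 1*(-4694) = (-6 - 5500) + 4694 = -5506 + 4694 = -812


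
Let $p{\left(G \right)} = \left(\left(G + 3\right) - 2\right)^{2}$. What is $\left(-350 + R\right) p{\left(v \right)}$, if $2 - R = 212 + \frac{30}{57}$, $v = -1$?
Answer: $0$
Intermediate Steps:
$p{\left(G \right)} = \left(1 + G\right)^{2}$ ($p{\left(G \right)} = \left(\left(3 + G\right) - 2\right)^{2} = \left(1 + G\right)^{2}$)
$R = - \frac{4000}{19}$ ($R = 2 - \left(212 + \frac{30}{57}\right) = 2 - \left(212 + 30 \cdot \frac{1}{57}\right) = 2 - \left(212 + \frac{10}{19}\right) = 2 - \frac{4038}{19} = - \frac{4000}{19} \approx -210.53$)
$\left(-350 + R\right) p{\left(v \right)} = \left(-350 - \frac{4000}{19}\right) \left(1 - 1\right)^{2} = - \frac{10650 \cdot 0^{2}}{19} = \left(- \frac{10650}{19}\right) 0 = 0$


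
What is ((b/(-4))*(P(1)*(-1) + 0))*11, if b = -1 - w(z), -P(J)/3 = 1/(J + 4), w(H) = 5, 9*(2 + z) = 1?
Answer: 99/10 ≈ 9.9000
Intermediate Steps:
z = -17/9 (z = -2 + (⅑)*1 = -2 + ⅑ = -17/9 ≈ -1.8889)
P(J) = -3/(4 + J) (P(J) = -3/(J + 4) = -3/(4 + J))
b = -6 (b = -1 - 1*5 = -1 - 5 = -6)
((b/(-4))*(P(1)*(-1) + 0))*11 = ((-6/(-4))*(-3/(4 + 1)*(-1) + 0))*11 = ((-6*(-¼))*(-3/5*(-1) + 0))*11 = (3*(-3*⅕*(-1) + 0)/2)*11 = (3*(-⅗*(-1) + 0)/2)*11 = (3*(⅗ + 0)/2)*11 = ((3/2)*(⅗))*11 = (9/10)*11 = 99/10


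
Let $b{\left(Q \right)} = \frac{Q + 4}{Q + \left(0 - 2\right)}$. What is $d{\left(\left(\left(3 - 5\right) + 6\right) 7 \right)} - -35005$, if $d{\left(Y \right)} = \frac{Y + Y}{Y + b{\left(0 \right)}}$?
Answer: $\frac{455093}{13} \approx 35007.0$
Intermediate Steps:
$b{\left(Q \right)} = \frac{4 + Q}{-2 + Q}$ ($b{\left(Q \right)} = \frac{4 + Q}{Q + \left(0 - 2\right)} = \frac{4 + Q}{Q - 2} = \frac{4 + Q}{-2 + Q}$)
$d{\left(Y \right)} = \frac{2 Y}{-2 + Y}$ ($d{\left(Y \right)} = \frac{Y + Y}{Y + \frac{4 + 0}{-2 + 0}} = \frac{2 Y}{Y + \frac{1}{-2} \cdot 4} = \frac{2 Y}{Y - 2} = \frac{2 Y}{-2 + Y}$)
$d{\left(\left(\left(3 - 5\right) + 6\right) 7 \right)} - -35005 = \frac{2 \left(\left(3 - 5\right) + 6\right) 7}{-2 + \left(\left(3 - 5\right) + 6\right) 7} - -35005 = \frac{2 \left(\left(3 - 5\right) + 6\right) 7}{-2 + \left(\left(3 - 5\right) + 6\right) 7} + 35005 = \frac{2 \left(-2 + 6\right) 7}{-2 + \left(-2 + 6\right) 7} + 35005 = \frac{2 \cdot 4 \cdot 7}{-2 + 4 \cdot 7} + 35005 = 2 \cdot 28 \frac{1}{-2 + 28} + 35005 = 2 \cdot 28 \cdot \frac{1}{26} + 35005 = \frac{28}{13} + 35005 = \frac{455093}{13}$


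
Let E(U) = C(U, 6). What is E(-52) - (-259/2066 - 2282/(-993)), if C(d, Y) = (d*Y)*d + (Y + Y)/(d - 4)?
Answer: 116477394151/7180383 ≈ 16222.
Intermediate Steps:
C(d, Y) = Y*d² + 2*Y/(-4 + d) (C(d, Y) = (Y*d)*d + (2*Y)/(-4 + d) = Y*d² + 2*Y/(-4 + d))
E(U) = 6*(2 + U³ - 4*U²)/(-4 + U)
E(-52) - (-259/2066 - 2282/(-993)) = 6*(2 + (-52)³ - 4*(-52)²)/(-4 - 52) - (-259/2066 - 2282/(-993)) = 6*(2 - 140608 - 4*2704)/(-56) - (-259*1/2066 - 2282*(-1/993)) = 6*(-1/56)*(2 - 140608 - 10816) - (-259/2066 + 2282/993) = 6*(-1/56)*(-151422) - 1*4457425/2051538 = 227133/14 - 4457425/2051538 = 116477394151/7180383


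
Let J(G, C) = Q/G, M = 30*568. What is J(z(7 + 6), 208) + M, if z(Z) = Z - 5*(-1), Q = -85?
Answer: 306635/18 ≈ 17035.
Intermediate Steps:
z(Z) = 5 + Z (z(Z) = Z + 5 = 5 + Z)
M = 17040
J(G, C) = -85/G
J(z(7 + 6), 208) + M = -85/(5 + (7 + 6)) + 17040 = -85/(5 + 13) + 17040 = -85/18 + 17040 = 306635/18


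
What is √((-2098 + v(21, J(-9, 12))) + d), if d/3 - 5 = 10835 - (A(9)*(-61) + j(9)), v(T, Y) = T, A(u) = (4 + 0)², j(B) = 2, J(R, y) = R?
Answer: √33365 ≈ 182.66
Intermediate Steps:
A(u) = 16 (A(u) = 4² = 16)
d = 35442 (d = 15 + 3*(10835 - (16*(-61) + 2)) = 15 + 3*(10835 - (-976 + 2)) = 15 + 3*(10835 - 1*(-974)) = 15 + 3*(10835 + 974) = 15 + 3*11809 = 15 + 35427 = 35442)
√((-2098 + v(21, J(-9, 12))) + d) = √((-2098 + 21) + 35442) = √(-2077 + 35442) = √33365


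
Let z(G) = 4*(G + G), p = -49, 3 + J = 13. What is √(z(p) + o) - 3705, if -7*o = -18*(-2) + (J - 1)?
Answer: -3705 + I*√19523/7 ≈ -3705.0 + 19.961*I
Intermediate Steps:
J = 10 (J = -3 + 13 = 10)
z(G) = 8*G (z(G) = 4*(2*G) = 8*G)
o = -45/7 (o = -(-18*(-2) + (10 - 1))/7 = -(36 + 9)/7 = -⅐*45 = -45/7 ≈ -6.4286)
√(z(p) + o) - 3705 = √(8*(-49) - 45/7) - 3705 = √(-392 - 45/7) - 3705 = √(-2789/7) - 3705 = I*√19523/7 - 3705 = -3705 + I*√19523/7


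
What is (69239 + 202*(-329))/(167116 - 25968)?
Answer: 2781/141148 ≈ 0.019703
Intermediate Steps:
(69239 + 202*(-329))/(167116 - 25968) = (69239 - 66458)/141148 = 2781*(1/141148) = 2781/141148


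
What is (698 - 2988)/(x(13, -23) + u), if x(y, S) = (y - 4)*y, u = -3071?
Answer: 1145/1477 ≈ 0.77522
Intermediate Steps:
x(y, S) = y*(-4 + y) (x(y, S) = (-4 + y)*y = y*(-4 + y))
(698 - 2988)/(x(13, -23) + u) = (698 - 2988)/(13*(-4 + 13) - 3071) = -2290/(13*9 - 3071) = -2290/(117 - 3071) = -2290/(-2954) = -2290*(-1/2954) = 1145/1477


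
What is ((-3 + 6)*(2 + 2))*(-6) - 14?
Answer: -86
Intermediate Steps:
((-3 + 6)*(2 + 2))*(-6) - 14 = (3*4)*(-6) - 14 = 12*(-6) - 14 = -72 - 14 = -86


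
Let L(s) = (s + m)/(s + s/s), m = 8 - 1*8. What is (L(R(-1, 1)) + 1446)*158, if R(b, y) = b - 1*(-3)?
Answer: 685720/3 ≈ 2.2857e+5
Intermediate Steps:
m = 0 (m = 8 - 8 = 0)
R(b, y) = 3 + b (R(b, y) = b + 3 = 3 + b)
L(s) = s/(1 + s) (L(s) = (s + 0)/(s + s/s) = s/(s + 1) = s/(1 + s))
(L(R(-1, 1)) + 1446)*158 = ((3 - 1)/(1 + (3 - 1)) + 1446)*158 = (2/(1 + 2) + 1446)*158 = (2/3 + 1446)*158 = (2*(⅓) + 1446)*158 = (⅔ + 1446)*158 = (4340/3)*158 = 685720/3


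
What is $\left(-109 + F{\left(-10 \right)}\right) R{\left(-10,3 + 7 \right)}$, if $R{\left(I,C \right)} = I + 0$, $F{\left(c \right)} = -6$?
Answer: $1150$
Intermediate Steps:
$R{\left(I,C \right)} = I$
$\left(-109 + F{\left(-10 \right)}\right) R{\left(-10,3 + 7 \right)} = \left(-109 - 6\right) \left(-10\right) = \left(-115\right) \left(-10\right) = 1150$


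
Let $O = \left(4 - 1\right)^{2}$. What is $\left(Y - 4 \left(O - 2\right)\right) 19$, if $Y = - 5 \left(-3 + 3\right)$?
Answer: $-532$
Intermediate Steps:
$O = 9$ ($O = 3^{2} = 9$)
$Y = 0$ ($Y = \left(-5\right) 0 = 0$)
$\left(Y - 4 \left(O - 2\right)\right) 19 = \left(0 - 4 \left(9 - 2\right)\right) 19 = \left(0 - 28\right) 19 = \left(-28\right) 19 = -532$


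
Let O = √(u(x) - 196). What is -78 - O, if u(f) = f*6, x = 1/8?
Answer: -78 - I*√781/2 ≈ -78.0 - 13.973*I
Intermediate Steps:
x = ⅛ ≈ 0.12500
u(f) = 6*f
O = I*√781/2 (O = √(6*(⅛) - 196) = √(¾ - 196) = √(-781/4) = I*√781/2 ≈ 13.973*I)
-78 - O = -78 - I*√781/2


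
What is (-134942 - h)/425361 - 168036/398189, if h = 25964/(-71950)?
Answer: -136495949648744/184643400377675 ≈ -0.73924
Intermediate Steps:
h = -12982/35975 (h = 25964*(-1/71950) = -12982/35975 ≈ -0.36086)
(-134942 - h)/425361 - 168036/398189 = (-134942 - 1*(-12982/35975))/425361 - 168036/398189 = (-134942 + 12982/35975)*(1/425361) - 168036*1/398189 = -4854525468/35975*1/425361 - 15276/36199 = -1618175156/5100787325 - 15276/36199 = -136495949648744/184643400377675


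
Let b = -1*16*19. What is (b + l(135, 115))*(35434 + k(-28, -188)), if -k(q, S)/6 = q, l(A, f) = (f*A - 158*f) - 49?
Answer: -106734796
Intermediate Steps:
l(A, f) = -49 - 158*f + A*f (l(A, f) = (A*f - 158*f) - 49 = (-158*f + A*f) - 49 = -49 - 158*f + A*f)
k(q, S) = -6*q
b = -304 (b = -16*19 = -304)
(b + l(135, 115))*(35434 + k(-28, -188)) = (-304 + (-49 - 158*115 + 135*115))*(35434 - 6*(-28)) = (-304 + (-49 - 18170 + 15525))*(35434 + 168) = (-304 - 2694)*35602 = -2998*35602 = -106734796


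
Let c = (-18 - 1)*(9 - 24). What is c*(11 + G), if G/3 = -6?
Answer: -1995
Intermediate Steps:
G = -18 (G = 3*(-6) = -18)
c = 285 (c = -19*(-15) = 285)
c*(11 + G) = 285*(11 - 18) = 285*(-7) = -1995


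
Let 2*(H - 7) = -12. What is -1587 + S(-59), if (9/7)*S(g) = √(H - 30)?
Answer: -1587 + 7*I*√29/9 ≈ -1587.0 + 4.1885*I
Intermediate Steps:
H = 1 (H = 7 + (½)*(-12) = 7 - 6 = 1)
S(g) = 7*I*√29/9 (S(g) = 7*√(1 - 30)/9 = 7*√(-29)/9 = 7*(I*√29)/9 = 7*I*√29/9)
-1587 + S(-59) = -1587 + 7*I*√29/9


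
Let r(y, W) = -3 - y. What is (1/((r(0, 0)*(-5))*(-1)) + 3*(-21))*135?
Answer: -8514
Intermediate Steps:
(1/((r(0, 0)*(-5))*(-1)) + 3*(-21))*135 = (1/(((-3 - 1*0)*(-5))*(-1)) + 3*(-21))*135 = (1/(((-3 + 0)*(-5))*(-1)) - 63)*135 = (1/(-3*(-5)*(-1)) - 63)*135 = (1/(15*(-1)) - 63)*135 = (1/(-15) - 63)*135 = (-1/15 - 63)*135 = -946/15*135 = -8514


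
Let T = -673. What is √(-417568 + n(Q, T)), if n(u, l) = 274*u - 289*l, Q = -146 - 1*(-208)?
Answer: I*√206083 ≈ 453.96*I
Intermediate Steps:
Q = 62 (Q = -146 + 208 = 62)
n(u, l) = -289*l + 274*u
√(-417568 + n(Q, T)) = √(-417568 + (-289*(-673) + 274*62)) = √(-417568 + (194497 + 16988)) = √(-417568 + 211485) = √(-206083) = I*√206083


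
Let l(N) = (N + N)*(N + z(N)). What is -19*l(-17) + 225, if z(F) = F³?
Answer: -3184555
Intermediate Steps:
l(N) = 2*N*(N + N³) (l(N) = (N + N)*(N + N³) = (2*N)*(N + N³) = 2*N*(N + N³))
-19*l(-17) + 225 = -38*(-17)²*(1 + (-17)²) + 225 = -38*289*(1 + 289) + 225 = -38*289*290 + 225 = -19*167620 + 225 = -3184780 + 225 = -3184555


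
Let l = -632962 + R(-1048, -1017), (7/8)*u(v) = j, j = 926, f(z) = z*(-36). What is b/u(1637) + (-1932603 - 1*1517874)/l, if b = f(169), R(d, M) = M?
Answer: -359691009/1174129108 ≈ -0.30635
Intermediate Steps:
f(z) = -36*z
u(v) = 7408/7 (u(v) = (8/7)*926 = 7408/7)
l = -633979 (l = -632962 - 1017 = -633979)
b = -6084 (b = -36*169 = -6084)
b/u(1637) + (-1932603 - 1*1517874)/l = -6084/7408/7 + (-1932603 - 1*1517874)/(-633979) = -6084*7/7408 + (-1932603 - 1517874)*(-1/633979) = -10647/1852 - 3450477*(-1/633979) = -10647/1852 + 3450477/633979 = -359691009/1174129108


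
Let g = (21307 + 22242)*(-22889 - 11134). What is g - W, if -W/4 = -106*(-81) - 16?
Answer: -1481633347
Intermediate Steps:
g = -1481667627 (g = 43549*(-34023) = -1481667627)
W = -34280 (W = -4*(-106*(-81) - 16) = -4*(8586 - 16) = -4*8570 = -34280)
g - W = -1481667627 - 1*(-34280) = -1481667627 + 34280 = -1481633347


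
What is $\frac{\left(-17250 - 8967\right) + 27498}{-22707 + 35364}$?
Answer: $\frac{427}{4219} \approx 0.10121$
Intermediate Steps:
$\frac{\left(-17250 - 8967\right) + 27498}{-22707 + 35364} = \frac{-26217 + 27498}{12657} = 1281 \cdot \frac{1}{12657} = \frac{427}{4219}$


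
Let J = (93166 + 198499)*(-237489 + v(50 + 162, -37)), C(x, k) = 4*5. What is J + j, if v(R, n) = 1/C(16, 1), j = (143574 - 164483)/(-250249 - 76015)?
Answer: -22599398504804453/326264 ≈ -6.9267e+10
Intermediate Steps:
C(x, k) = 20
j = 20909/326264 (j = -20909/(-326264) = -20909*(-1/326264) = 20909/326264 ≈ 0.064086)
v(R, n) = 1/20
J = -277068858407/4 (J = (93166 + 198499)*(-237489 + 1/20) = 291665*(-4749779/20) = -277068858407/4 ≈ -6.9267e+10)
J + j = -277068858407/4 + 20909/326264 = -22599398504804453/326264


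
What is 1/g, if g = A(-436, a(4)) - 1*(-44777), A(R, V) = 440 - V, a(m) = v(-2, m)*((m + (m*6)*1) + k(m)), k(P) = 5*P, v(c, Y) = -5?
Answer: 1/45457 ≈ 2.1999e-5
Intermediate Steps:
a(m) = -60*m (a(m) = -5*((m + (m*6)*1) + 5*m) = -5*((m + (6*m)*1) + 5*m) = -5*((m + 6*m) + 5*m) = -5*(7*m + 5*m) = -60*m)
g = 45457 (g = (440 - (-60)*4) - 1*(-44777) = (440 - 1*(-240)) + 44777 = (440 + 240) + 44777 = 680 + 44777 = 45457)
1/g = 1/45457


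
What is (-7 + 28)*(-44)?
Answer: -924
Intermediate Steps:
(-7 + 28)*(-44) = 21*(-44) = -924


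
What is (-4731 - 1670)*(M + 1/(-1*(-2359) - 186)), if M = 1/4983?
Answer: -45805556/10828059 ≈ -4.2303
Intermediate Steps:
M = 1/4983 ≈ 0.00020068
(-4731 - 1670)*(M + 1/(-1*(-2359) - 186)) = (-4731 - 1670)*(1/4983 + 1/(-1*(-2359) - 186)) = -6401*(1/4983 + 1/(2359 - 186)) = -6401*(1/4983 + 1/2173) = -6401*7156/10828059 = -45805556/10828059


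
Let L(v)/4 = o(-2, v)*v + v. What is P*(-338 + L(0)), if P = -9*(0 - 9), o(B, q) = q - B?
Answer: -27378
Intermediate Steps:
L(v) = 4*v + 4*v*(2 + v) (L(v) = 4*((v - 1*(-2))*v + v) = 4*((v + 2)*v + v) = 4*((2 + v)*v + v) = 4*(v*(2 + v) + v) = 4*(v + v*(2 + v)) = 4*v + 4*v*(2 + v))
P = 81 (P = -9*(-9) = 81)
P*(-338 + L(0)) = 81*(-338 + 4*0*(3 + 0)) = 81*(-338 + 4*0*3) = 81*(-338 + 0) = 81*(-338) = -27378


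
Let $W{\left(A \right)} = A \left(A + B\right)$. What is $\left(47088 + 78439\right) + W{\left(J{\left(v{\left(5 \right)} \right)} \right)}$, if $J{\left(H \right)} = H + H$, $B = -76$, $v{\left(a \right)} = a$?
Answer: $124867$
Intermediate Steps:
$J{\left(H \right)} = 2 H$
$W{\left(A \right)} = A \left(-76 + A\right)$ ($W{\left(A \right)} = A \left(A - 76\right) = A \left(-76 + A\right)$)
$\left(47088 + 78439\right) + W{\left(J{\left(v{\left(5 \right)} \right)} \right)} = \left(47088 + 78439\right) + 2 \cdot 5 \left(-76 + 2 \cdot 5\right) = 125527 + 10 \left(-76 + 10\right) = 125527 + 10 \left(-66\right) = 125527 - 660 = 124867$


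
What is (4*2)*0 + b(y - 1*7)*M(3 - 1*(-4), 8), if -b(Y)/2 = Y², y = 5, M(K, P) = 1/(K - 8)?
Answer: 8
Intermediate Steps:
M(K, P) = 1/(-8 + K)
b(Y) = -2*Y²
(4*2)*0 + b(y - 1*7)*M(3 - 1*(-4), 8) = (4*2)*0 + (-2*(5 - 1*7)²)/(-8 + (3 - 1*(-4))) = 8*0 + (-2*(5 - 7)²)/(-8 + (3 + 4)) = 0 + (-2*(-2)²)/(-8 + 7) = 0 - 2*4/(-1) = 0 - 8*(-1) = 0 + 8 = 8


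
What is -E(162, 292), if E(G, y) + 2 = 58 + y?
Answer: -348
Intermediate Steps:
E(G, y) = 56 + y (E(G, y) = -2 + (58 + y) = 56 + y)
-E(162, 292) = -(56 + 292) = -1*348 = -348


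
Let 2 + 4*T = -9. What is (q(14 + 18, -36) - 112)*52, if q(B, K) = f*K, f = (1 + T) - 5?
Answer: 6812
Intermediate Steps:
T = -11/4 (T = -½ + (¼)*(-9) = -½ - 9/4 = -11/4 ≈ -2.7500)
f = -27/4 (f = (1 - 11/4) - 5 = -7/4 - 5 = -27/4 ≈ -6.7500)
q(B, K) = -27*K/4
(q(14 + 18, -36) - 112)*52 = (-27/4*(-36) - 112)*52 = (243 - 112)*52 = 131*52 = 6812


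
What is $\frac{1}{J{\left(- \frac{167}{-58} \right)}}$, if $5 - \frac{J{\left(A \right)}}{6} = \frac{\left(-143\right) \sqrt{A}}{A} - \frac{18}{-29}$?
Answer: $- \frac{615061}{5968606674} + \frac{120263 \sqrt{9686}}{5968606674} \approx 0.00188$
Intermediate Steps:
$J{\left(A \right)} = \frac{762}{29} + \frac{858}{\sqrt{A}}$ ($J{\left(A \right)} = 30 - 6 \left(\frac{\left(-143\right) \sqrt{A}}{A} - \frac{18}{-29}\right) = 30 - 6 \left(- \frac{143}{\sqrt{A}} - - \frac{18}{29}\right) = 30 - 6 \left(- \frac{143}{\sqrt{A}} + \frac{18}{29}\right) = 30 - 6 \left(\frac{18}{29} - \frac{143}{\sqrt{A}}\right) = 30 - \left(\frac{108}{29} - \frac{858}{\sqrt{A}}\right) = \frac{762}{29} + \frac{858}{\sqrt{A}}$)
$\frac{1}{J{\left(- \frac{167}{-58} \right)}} = \frac{1}{\frac{762}{29} + \frac{858}{\sqrt{167} \sqrt{- \frac{1}{-58}}}} = \frac{1}{\frac{762}{29} + \frac{858}{\frac{1}{58} \sqrt{9686}}} = \frac{1}{\frac{762}{29} + 858 \frac{\sqrt{9686}}{167}} = \frac{1}{\frac{762}{29} + \frac{858 \sqrt{9686}}{167}}$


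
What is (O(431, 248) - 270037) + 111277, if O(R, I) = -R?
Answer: -159191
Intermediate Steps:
(O(431, 248) - 270037) + 111277 = (-1*431 - 270037) + 111277 = (-431 - 270037) + 111277 = -270468 + 111277 = -159191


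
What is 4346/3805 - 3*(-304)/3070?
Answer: 1681238/1168135 ≈ 1.4392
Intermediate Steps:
4346/3805 - 3*(-304)/3070 = 4346*(1/3805) + 912*(1/3070) = 4346/3805 + 456/1535 = 1681238/1168135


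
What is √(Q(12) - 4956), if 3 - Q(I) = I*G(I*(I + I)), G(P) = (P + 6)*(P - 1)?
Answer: 11*I*√8409 ≈ 1008.7*I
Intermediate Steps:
G(P) = (-1 + P)*(6 + P) (G(P) = (6 + P)*(-1 + P) = (-1 + P)*(6 + P))
Q(I) = 3 - I*(-6 + 4*I⁴ + 10*I²) (Q(I) = 3 - I*(-6 + (I*(I + I))² + 5*(I*(I + I))) = 3 - I*(-6 + (I*(2*I))² + 5*(I*(2*I))) = 3 - I*(-6 + (2*I²)² + 5*(2*I²)) = 3 - I*(-6 + 4*I⁴ + 10*I²))
√(Q(12) - 4956) = √((3 - 10*12³ - 4*12⁵ + 6*12) - 4956) = √((3 - 10*1728 - 4*248832 + 72) - 4956) = √((3 - 17280 - 995328 + 72) - 4956) = √(-1012533 - 4956) = √(-1017489) = 11*I*√8409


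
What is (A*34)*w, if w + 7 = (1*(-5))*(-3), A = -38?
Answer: -10336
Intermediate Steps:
w = 8 (w = -7 + (1*(-5))*(-3) = -7 - 5*(-3) = -7 + 15 = 8)
(A*34)*w = -38*34*8 = -1292*8 = -10336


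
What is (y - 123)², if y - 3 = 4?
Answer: 13456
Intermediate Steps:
y = 7 (y = 3 + 4 = 7)
(y - 123)² = (7 - 123)² = (-116)² = 13456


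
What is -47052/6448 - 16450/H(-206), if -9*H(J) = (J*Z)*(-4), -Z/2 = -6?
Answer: 5097669/664144 ≈ 7.6755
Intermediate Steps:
Z = 12 (Z = -2*(-6) = 12)
H(J) = 16*J/3 (H(J) = -J*12*(-4)/9 = -12*J*(-4)/9 = -(-16)*J/3 = 16*J/3)
-47052/6448 - 16450/H(-206) = -47052/6448 - 16450/((16/3)*(-206)) = -47052*1/6448 - 16450/(-3296/3) = -11763/1612 - 16450*(-3/3296) = -11763/1612 + 24675/1648 = 5097669/664144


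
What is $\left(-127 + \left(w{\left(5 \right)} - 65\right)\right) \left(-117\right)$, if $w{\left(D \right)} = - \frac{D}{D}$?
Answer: $22581$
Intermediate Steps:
$w{\left(D \right)} = -1$ ($w{\left(D \right)} = \left(-1\right) 1 = -1$)
$\left(-127 + \left(w{\left(5 \right)} - 65\right)\right) \left(-117\right) = \left(-127 - 66\right) \left(-117\right) = \left(-193\right) \left(-117\right) = 22581$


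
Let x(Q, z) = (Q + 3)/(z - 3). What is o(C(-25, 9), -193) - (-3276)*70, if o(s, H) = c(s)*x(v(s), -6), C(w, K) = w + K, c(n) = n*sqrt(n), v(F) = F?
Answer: 229320 - 832*I/9 ≈ 2.2932e+5 - 92.444*I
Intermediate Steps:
c(n) = n**(3/2)
x(Q, z) = (3 + Q)/(-3 + z)
C(w, K) = K + w
o(s, H) = s**(3/2)*(-1/3 - s/9) (o(s, H) = s**(3/2)*((3 + s)/(-3 - 6)) = s**(3/2)*((3 + s)/(-9)) = s**(3/2)*(-(3 + s)/9) = s**(3/2)*(-1/3 - s/9))
o(C(-25, 9), -193) - (-3276)*70 = (9 - 25)**(3/2)*(-3 - (9 - 25))/9 - (-3276)*70 = (-16)**(3/2)*(-3 - 1*(-16))/9 - 1*(-229320) = (-64*I)*(-3 + 16)/9 + 229320 = (1/9)*(-64*I)*13 + 229320 = -832*I/9 + 229320 = 229320 - 832*I/9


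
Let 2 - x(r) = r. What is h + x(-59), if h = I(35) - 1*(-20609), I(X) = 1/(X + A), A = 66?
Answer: 2087671/101 ≈ 20670.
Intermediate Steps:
I(X) = 1/(66 + X) (I(X) = 1/(X + 66) = 1/(66 + X))
x(r) = 2 - r
h = 2081510/101 (h = 1/(66 + 35) - 1*(-20609) = 1/101 + 20609 = 2081510/101 ≈ 20609.)
h + x(-59) = 2081510/101 + (2 - 1*(-59)) = 2081510/101 + (2 + 59) = 2081510/101 + 61 = 2087671/101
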